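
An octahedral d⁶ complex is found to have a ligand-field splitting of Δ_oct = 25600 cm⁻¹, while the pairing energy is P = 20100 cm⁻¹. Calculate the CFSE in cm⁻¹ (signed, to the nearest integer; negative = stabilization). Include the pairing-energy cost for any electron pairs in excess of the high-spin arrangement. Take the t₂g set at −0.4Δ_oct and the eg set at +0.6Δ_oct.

Here Δ_oct > P (25600 > 20100), so the low-spin state is favoured.
Filling d⁶ accordingly: t₂g⁶ eg⁰.
Orbital CFSE = -2.4Δ_oct = -2.4 × 25600 = -61440 cm⁻¹.
Excess pairs vs high-spin: 3 − 1 = 2; pairing cost = +40200 cm⁻¹.
Net CFSE = -61440 + 40200 = -21240 cm⁻¹.

-21240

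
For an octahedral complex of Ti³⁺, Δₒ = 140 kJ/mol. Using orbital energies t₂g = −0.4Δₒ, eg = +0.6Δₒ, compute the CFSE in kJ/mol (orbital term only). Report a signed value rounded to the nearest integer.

Ti sits in group 4; removing 3 electrons leaves Ti³⁺ with 4 − 3 = 1 d electrons.
For octahedral d¹ the high- and low-spin configurations coincide.
Electron filling gives t₂g¹ eg⁰.
Orbital CFSE = 1(-0.4) + 0(0.6) = -0.4Δₒ = -0.4 × 140 = -56 kJ/mol.

-56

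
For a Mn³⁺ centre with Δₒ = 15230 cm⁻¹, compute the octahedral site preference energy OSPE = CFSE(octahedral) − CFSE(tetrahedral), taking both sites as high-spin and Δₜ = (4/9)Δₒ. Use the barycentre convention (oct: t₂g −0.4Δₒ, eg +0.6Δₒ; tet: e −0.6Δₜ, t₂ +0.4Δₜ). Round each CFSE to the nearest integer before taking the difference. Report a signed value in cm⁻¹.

-6430

Group 7 minus oxidation state +3 gives a d⁴ configuration for Mn³⁺.
In an octahedral site d⁴ (HS) is t2g^3 e_g^1, giving CFSE(oct) = -0.6Δₒ = -9138 cm⁻¹.
Tetrahedral e^2 t2^2 gives -0.4Δₜ = -0.4 × (4/9) × 15230 = -2708 cm⁻¹.
OSPE = CFSE(oct) − CFSE(tet) = -9138 − (-2708) = -6430 cm⁻¹.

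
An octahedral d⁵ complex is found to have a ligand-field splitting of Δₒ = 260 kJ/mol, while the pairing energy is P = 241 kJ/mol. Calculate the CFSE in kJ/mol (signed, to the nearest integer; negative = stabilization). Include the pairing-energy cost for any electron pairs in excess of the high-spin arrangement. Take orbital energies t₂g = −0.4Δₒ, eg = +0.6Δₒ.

-38

With Δₒ > P the complex is low-spin.
Configuration: t₂g⁵ eg⁰.
Orbital CFSE = -2.0Δₒ = -2.0 × 260 = -520 kJ/mol.
Excess pairs vs high-spin: 2 − 0 = 2; pairing cost = +482 kJ/mol.
Net CFSE = -520 + 482 = -38 kJ/mol.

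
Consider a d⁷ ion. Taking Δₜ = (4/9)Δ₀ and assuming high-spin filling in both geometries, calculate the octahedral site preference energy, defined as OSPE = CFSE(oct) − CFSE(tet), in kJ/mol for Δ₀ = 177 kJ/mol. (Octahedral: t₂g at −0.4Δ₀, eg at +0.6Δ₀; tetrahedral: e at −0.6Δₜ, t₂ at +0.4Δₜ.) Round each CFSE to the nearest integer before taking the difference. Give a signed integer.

-48

In an octahedral site d⁷ (HS) is t2g^5 e_g^2, giving CFSE(oct) = -0.8Δ₀ = -142 kJ/mol.
Tetrahedral: e^4 t2^3, CFSE = 4(−0.6) + 3(+0.4) = -1.2Δₜ = -1.2 × (4/9) × 177 = -94 kJ/mol.
OSPE = -142 − (-94) = -48 kJ/mol.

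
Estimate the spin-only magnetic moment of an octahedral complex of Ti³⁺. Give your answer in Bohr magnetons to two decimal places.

Ti is in group 4, so Ti³⁺ is d¹ (4 − 3 = 1).
Configuration: t2g^1 e_g^0 → 1 unpaired electron.
μ(spin-only) = √[1(1+2)] = √3 ≈ 1.73 Bohr magnetons.

1.73 Bohr magnetons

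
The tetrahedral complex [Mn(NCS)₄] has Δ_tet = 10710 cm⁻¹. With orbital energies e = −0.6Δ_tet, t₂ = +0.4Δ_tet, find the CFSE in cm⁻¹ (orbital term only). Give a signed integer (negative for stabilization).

Each NCS⁻ contributes -1; 4 × (-1) = -4. With overall charge +0, Mn is in the +4 oxidation state.
Mn is in group 7, so Mn⁴⁺ is d³ (7 − 4 = 3).
Tetrahedral fields are weak (Δₜ ≈ 4/9 Δₒ), so electrons fill high-spin.
Configuration: e² t₂¹.
The orbital stabilization is -0.8Δ_tet = -0.8 × 10710 = -8568 cm⁻¹.

-8568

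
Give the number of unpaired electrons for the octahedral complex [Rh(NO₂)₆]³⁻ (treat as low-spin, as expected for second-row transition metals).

Each NO₂⁻ contributes -1; 6 × (-1) = -6. With overall charge -3, Rh is in the +3 oxidation state.
Rh is in group 9, so Rh³⁺ is d⁶ (9 − 3 = 6).
Configuration: t₂g⁶ eg⁰, giving 0 unpaired electrons.

0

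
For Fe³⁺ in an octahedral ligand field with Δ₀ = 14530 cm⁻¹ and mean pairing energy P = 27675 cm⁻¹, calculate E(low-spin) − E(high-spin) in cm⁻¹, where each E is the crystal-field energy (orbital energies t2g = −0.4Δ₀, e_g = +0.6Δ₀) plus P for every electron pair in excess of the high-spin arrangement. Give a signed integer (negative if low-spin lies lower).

26290

Fe is in group 8, so Fe³⁺ is d⁵ (8 − 3 = 5).
In the high-spin limit (t2g^3 e_g^2) the orbital term is 0.0Δ₀ = 0 cm⁻¹, with no excess pairing.
Low-spin: t2g^5 e_g^0, orbital CFSE = -2.0Δ₀ = -29060 cm⁻¹; plus 2 excess pairs × P = +55350 cm⁻¹; total 26290 cm⁻¹.
E(LS) − E(HS) = 26290 − (0) = 26290 cm⁻¹.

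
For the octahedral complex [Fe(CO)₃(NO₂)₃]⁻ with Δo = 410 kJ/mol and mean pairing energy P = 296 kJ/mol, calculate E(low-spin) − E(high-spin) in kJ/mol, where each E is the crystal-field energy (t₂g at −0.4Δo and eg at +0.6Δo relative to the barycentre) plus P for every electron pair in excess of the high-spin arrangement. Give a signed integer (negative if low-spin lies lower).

-228

Ligand charges: 3×(+0) from CO and 3×(-1) from NO₂⁻ sum to -3; with overall charge -1, Fe is +2.
Fe is in group 8, so Fe²⁺ is d⁶ (8 − 2 = 6).
In the high-spin limit (t₂g⁴ eg²) the orbital term is -0.4Δo = -164 kJ/mol, with no excess pairing.
Low-spin t₂g⁶ eg⁰ gives -2.4Δo = -984 kJ/mol, but forming 2 extra pairs costs 2P = 592 kJ/mol, so E(LS) = -984 + 592 = -392 kJ/mol.
Thus E(LS) − E(HS) = -228 kJ/mol.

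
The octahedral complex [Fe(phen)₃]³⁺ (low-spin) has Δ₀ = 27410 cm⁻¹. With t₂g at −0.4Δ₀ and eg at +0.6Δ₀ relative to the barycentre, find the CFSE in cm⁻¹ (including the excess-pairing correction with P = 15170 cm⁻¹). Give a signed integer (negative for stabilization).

-24480

phen is neutral, so the +3 overall charge sits on Fe: oxidation state +3.
Fe sits in group 8; removing 3 electrons leaves Fe³⁺ with 8 − 3 = 5 d electrons.
The d⁵ electrons fill as t₂g⁵ eg⁰.
CFSE(orbital) = 5×(-0.4Δ₀) + 0×(0.6Δ₀) = -2.0Δ₀; with Δ₀ = 27410 cm⁻¹ that is -54820 cm⁻¹.
Relative to high-spin t₂g³ eg² (0 paired), the low-spin configuration has 2 additional pairs, contributing +2 × 15170 = +30340 cm⁻¹.
Net CFSE = -54820 + 30340 = -24480 cm⁻¹.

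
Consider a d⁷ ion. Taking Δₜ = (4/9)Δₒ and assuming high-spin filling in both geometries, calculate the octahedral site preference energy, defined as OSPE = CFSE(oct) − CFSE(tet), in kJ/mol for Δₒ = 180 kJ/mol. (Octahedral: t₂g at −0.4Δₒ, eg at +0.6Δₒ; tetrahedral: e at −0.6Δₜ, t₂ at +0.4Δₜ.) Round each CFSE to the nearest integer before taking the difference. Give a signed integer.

-48

In an octahedral site d⁷ (HS) is t₂g⁵ eg², giving CFSE(oct) = -0.8Δₒ = -144 kJ/mol.
Tetrahedral e⁴ t₂³ gives -1.2Δₜ = -1.2 × (4/9) × 180 = -96 kJ/mol.
OSPE = CFSE(oct) − CFSE(tet) = -144 − (-96) = -48 kJ/mol.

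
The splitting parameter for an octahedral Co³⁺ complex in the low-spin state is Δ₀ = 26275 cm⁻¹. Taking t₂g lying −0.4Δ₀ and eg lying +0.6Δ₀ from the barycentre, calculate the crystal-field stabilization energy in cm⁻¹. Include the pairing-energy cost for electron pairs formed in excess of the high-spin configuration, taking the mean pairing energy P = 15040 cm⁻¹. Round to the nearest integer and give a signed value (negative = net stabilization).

Co is in group 9, so Co³⁺ is d⁶ (9 − 3 = 6).
Configuration: t₂g⁶ eg⁰.
Orbital CFSE = 6(-0.4) + 0(0.6) = -2.4Δ₀ = -2.4 × 26275 = -63060 cm⁻¹.
High-spin d⁶ would be t₂g⁴ eg² with 1 pair; low-spin has 3, so 2 excess pairs cost +2P = +30080 cm⁻¹.
Net CFSE = -63060 + 30080 = -32980 cm⁻¹.

-32980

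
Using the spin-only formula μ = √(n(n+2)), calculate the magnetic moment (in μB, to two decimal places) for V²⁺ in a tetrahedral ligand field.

3.87 μB

V sits in group 5; removing 2 electrons leaves V²⁺ with 5 − 2 = 3 d electrons.
Tetrahedral fields are weak (Δₜ ≈ 4/9 Δₒ), so electrons fill high-spin.
Configuration: e^2 t2^1 → 3 unpaired electrons.
μ(spin-only) = √[3(3+2)] = √15 ≈ 3.87 μB.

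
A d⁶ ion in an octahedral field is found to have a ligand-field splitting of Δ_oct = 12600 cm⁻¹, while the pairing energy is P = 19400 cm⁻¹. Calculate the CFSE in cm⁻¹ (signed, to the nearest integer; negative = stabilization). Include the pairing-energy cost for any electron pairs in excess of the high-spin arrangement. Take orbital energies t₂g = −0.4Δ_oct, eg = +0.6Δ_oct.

Since Δ_oct = 12600 cm⁻¹ < P = 19400 cm⁻¹, the complex adopts the high-spin configuration.
That gives t₂g⁴ eg².
Orbital CFSE = -0.4Δ_oct = -0.4 × 12600 = -5040 cm⁻¹.
High-spin has no excess pairs, so no pairing correction applies.

-5040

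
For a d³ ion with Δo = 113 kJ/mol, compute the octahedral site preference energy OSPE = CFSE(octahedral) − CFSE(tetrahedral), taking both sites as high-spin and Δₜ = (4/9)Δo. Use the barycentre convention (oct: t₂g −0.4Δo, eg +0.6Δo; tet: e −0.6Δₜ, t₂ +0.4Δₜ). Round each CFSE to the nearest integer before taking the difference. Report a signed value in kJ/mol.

In an octahedral site d³ (HS) is t2g^3 e_g^0, giving CFSE(oct) = -1.2Δo = -136 kJ/mol.
In a tetrahedral site the filling is e^2 t2^1: CFSE(tet) = -0.8Δₜ = -0.8 × (4/9)(113) = -40 kJ/mol.
Subtracting, OSPE = -136 − (-40) = -96 kJ/mol.

-96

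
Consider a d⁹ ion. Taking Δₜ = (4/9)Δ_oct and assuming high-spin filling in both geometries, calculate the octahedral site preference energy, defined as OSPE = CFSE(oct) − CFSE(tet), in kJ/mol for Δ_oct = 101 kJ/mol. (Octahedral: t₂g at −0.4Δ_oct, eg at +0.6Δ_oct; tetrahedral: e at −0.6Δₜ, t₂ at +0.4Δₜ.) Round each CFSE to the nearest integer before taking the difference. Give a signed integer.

-43

In an octahedral site d⁹ (HS) is t₂g⁶ eg³, giving CFSE(oct) = -0.6Δ_oct = -61 kJ/mol.
Tetrahedral: e⁴ t₂⁵, CFSE = 4(−0.6) + 5(+0.4) = -0.4Δₜ = -0.4 × (4/9) × 101 = -18 kJ/mol.
OSPE = -61 − (-18) = -43 kJ/mol.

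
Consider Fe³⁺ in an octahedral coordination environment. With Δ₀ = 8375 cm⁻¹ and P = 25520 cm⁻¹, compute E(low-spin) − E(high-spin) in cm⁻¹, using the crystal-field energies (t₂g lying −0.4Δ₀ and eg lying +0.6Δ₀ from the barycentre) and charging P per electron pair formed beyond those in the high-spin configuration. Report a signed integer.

Fe³⁺: group 8, so d-count = 8 − 3 = 5.
High-spin: t₂g³ eg², CFSE = 0.0Δ₀ = 0 cm⁻¹.
Low-spin: t₂g⁵ eg⁰, orbital CFSE = -2.0Δ₀ = -16750 cm⁻¹; plus 2 excess pairs × P = +51040 cm⁻¹; total 34290 cm⁻¹.
The difference is 34290 − (0) = 34290 cm⁻¹, so high-spin lies lower.

34290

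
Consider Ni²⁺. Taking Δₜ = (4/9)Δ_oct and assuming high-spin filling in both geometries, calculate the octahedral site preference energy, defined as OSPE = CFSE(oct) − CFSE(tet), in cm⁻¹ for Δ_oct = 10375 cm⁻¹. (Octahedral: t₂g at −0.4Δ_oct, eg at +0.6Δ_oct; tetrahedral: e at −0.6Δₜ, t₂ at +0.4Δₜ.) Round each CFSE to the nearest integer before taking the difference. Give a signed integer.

Ni²⁺: group 10, so d-count = 10 − 2 = 8.
In an octahedral site d⁸ (HS) is t₂g⁶ eg², giving CFSE(oct) = -1.2Δ_oct = -12450 cm⁻¹.
Tetrahedral: e⁴ t₂⁴, CFSE = 4(−0.6) + 4(+0.4) = -0.8Δₜ = -0.8 × (4/9) × 10375 = -3689 cm⁻¹.
OSPE = -12450 − (-3689) = -8761 cm⁻¹.

-8761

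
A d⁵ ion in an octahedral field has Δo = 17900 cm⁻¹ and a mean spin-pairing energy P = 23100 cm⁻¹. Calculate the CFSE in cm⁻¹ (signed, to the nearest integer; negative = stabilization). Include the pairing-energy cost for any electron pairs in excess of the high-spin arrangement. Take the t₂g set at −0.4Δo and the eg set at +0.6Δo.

Here Δo < P (17900 < 23100), so the high-spin state is favoured.
Configuration: t₂g³ eg².
Orbital CFSE = 0.0Δo = 0.0 × 17900 = 0 cm⁻¹.
High-spin has no excess pairs, so no pairing correction applies.

0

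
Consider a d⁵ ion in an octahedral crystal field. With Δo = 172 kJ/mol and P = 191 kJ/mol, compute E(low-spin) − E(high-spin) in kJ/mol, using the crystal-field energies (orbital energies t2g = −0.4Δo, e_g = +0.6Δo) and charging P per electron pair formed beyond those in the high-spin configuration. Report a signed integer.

38

High-spin d⁵ fills as t2g^3 e_g^2 with CFSE 3(−0.4) + 2(+0.6) = 0.0Δo = 0 kJ/mol.
Low-spin t2g^5 e_g^0 gives -2.0Δo = -344 kJ/mol, but forming 2 extra pairs costs 2P = 382 kJ/mol, so E(LS) = -344 + 382 = 38 kJ/mol.
E(LS) − E(HS) = 38 − (0) = 38 kJ/mol.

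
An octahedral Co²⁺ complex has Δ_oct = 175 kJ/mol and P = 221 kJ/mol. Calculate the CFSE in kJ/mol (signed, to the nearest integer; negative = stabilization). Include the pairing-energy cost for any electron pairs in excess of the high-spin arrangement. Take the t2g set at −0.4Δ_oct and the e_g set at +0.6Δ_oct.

Co²⁺: group 9, so d-count = 9 − 2 = 7.
Since Δ_oct = 175 kJ/mol < P = 221 kJ/mol, the complex adopts the high-spin configuration.
Configuration: t2g^5 e_g^2.
Orbital CFSE = -0.8Δ_oct = -0.8 × 175 = -140 kJ/mol.
High-spin has no excess pairs, so no pairing correction applies.

-140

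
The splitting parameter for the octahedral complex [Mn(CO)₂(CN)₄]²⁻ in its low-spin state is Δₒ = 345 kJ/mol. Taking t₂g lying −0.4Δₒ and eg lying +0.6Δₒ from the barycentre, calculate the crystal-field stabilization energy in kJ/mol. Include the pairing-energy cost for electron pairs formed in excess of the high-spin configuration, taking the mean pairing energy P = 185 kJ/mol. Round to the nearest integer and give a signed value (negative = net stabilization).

Ligand charges: 2×(+0) from CO and 4×(-1) from CN⁻ sum to -4; with overall charge -2, Mn is +2.
Mn sits in group 7; removing 2 electrons leaves Mn²⁺ with 7 − 2 = 5 d electrons.
Electron filling gives t₂g⁵ eg⁰.
The orbital stabilization is -2.0Δₒ = -2.0 × 345 = -690 kJ/mol.
Relative to high-spin t₂g³ eg² (0 paired), the low-spin configuration has 2 additional pairs, contributing +2 × 185 = +370 kJ/mol.
Combining: -690 + 370 = -320 kJ/mol.

-320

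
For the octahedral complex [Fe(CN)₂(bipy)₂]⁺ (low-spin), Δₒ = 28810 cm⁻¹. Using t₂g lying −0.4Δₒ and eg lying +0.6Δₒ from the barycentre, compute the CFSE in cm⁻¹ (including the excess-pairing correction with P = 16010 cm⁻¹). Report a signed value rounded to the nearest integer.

Ligand charges: 2×(-1) from CN⁻ and 2×(+0) from bipy sum to -2; with overall charge +1, Fe is +3.
Fe³⁺: group 8, so d-count = 8 − 3 = 5.
Electron filling gives t₂g⁵ eg⁰.
The orbital stabilization is -2.0Δₒ = -2.0 × 28810 = -57620 cm⁻¹.
Relative to high-spin t₂g³ eg² (0 paired), the low-spin configuration has 2 additional pairs, contributing +2 × 16010 = +32020 cm⁻¹.
Combining: -57620 + 32020 = -25600 cm⁻¹.

-25600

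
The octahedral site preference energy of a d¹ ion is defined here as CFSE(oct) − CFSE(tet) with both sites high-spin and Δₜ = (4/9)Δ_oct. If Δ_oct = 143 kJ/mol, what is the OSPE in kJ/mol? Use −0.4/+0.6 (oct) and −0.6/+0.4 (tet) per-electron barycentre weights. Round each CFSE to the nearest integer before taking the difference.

-19

Octahedral (high-spin): t₂g¹ eg⁰, CFSE = 1(−0.4) + 0(+0.6) = -0.4Δ_oct = -0.4 × 143 = -57 kJ/mol.
Tetrahedral e¹ t₂⁰ gives -0.6Δₜ = -0.6 × (4/9) × 143 = -38 kJ/mol.
Subtracting, OSPE = -57 − (-38) = -19 kJ/mol.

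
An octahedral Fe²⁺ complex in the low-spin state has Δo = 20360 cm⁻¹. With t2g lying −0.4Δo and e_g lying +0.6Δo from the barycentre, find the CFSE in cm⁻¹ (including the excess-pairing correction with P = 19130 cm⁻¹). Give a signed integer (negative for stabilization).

Group 8 minus oxidation state +2 gives a d⁶ configuration for Fe²⁺.
The d⁶ electrons fill as t2g^6 e_g^0.
The orbital stabilization is -2.4Δo = -2.4 × 20360 = -48864 cm⁻¹.
Pairing penalty: 3 pairs vs 1 in the high-spin reference → 2 extra × P = 38260 cm⁻¹.
Overall CFSE = -48864 + 38260 = -10604 cm⁻¹.

-10604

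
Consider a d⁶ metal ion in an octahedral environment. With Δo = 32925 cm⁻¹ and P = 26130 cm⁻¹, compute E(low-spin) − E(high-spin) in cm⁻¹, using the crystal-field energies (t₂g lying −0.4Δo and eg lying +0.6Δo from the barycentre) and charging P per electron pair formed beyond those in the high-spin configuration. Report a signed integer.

In the high-spin limit (t₂g⁴ eg²) the orbital term is -0.4Δo = -13170 cm⁻¹, with no excess pairing.
Low-spin: t₂g⁶ eg⁰, orbital CFSE = -2.4Δo = -79020 cm⁻¹; plus 2 excess pairs × P = +52260 cm⁻¹; total -26760 cm⁻¹.
Thus E(LS) − E(HS) = -13590 cm⁻¹.

-13590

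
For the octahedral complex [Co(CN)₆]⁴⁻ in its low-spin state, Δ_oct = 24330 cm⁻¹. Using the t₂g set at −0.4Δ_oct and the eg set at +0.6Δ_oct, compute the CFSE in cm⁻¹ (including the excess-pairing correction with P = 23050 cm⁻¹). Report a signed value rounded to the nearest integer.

Each CN⁻ contributes -1; 6 × (-1) = -6. With overall charge -4, Co is in the +2 oxidation state.
Co sits in group 9; removing 2 electrons leaves Co²⁺ with 9 − 2 = 7 d electrons.
Configuration: t₂g⁶ eg¹.
The orbital stabilization is -1.8Δ_oct = -1.8 × 24330 = -43794 cm⁻¹.
High-spin d⁷ would be t₂g⁵ eg² with 2 pairs; low-spin has 3, so 1 excess pair costs +1P = +23050 cm⁻¹.
Combining: -43794 + 23050 = -20744 cm⁻¹.

-20744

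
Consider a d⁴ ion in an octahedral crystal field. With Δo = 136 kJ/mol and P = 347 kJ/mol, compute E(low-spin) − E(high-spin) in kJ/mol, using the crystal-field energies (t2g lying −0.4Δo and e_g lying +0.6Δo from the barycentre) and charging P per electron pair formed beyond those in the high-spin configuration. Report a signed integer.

High-spin d⁴ fills as t2g^3 e_g^1 with CFSE 3(−0.4) + 1(+0.6) = -0.6Δo = -82 kJ/mol.
Low-spin: t2g^4 e_g^0, orbital CFSE = -1.6Δo = -218 kJ/mol; plus 1 excess pair × P = +347 kJ/mol; total 129 kJ/mol.
Thus E(LS) − E(HS) = 211 kJ/mol.

211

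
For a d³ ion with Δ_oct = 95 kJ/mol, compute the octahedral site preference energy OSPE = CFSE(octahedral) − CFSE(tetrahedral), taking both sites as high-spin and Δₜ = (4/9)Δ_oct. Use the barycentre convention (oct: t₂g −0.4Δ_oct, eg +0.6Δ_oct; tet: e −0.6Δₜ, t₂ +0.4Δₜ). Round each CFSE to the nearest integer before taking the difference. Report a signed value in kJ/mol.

Octahedral (high-spin): t2g^3 e_g^0, CFSE = 3(−0.4) + 0(+0.6) = -1.2Δ_oct = -1.2 × 95 = -114 kJ/mol.
Tetrahedral e^2 t2^1 gives -0.8Δₜ = -0.8 × (4/9) × 95 = -34 kJ/mol.
OSPE = -114 − (-34) = -80 kJ/mol.

-80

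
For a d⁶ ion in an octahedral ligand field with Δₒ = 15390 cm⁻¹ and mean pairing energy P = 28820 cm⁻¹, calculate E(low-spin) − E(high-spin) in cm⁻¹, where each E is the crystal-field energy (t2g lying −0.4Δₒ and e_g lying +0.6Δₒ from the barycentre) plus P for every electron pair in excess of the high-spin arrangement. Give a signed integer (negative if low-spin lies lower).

26860

High-spin: t2g^4 e_g^2, CFSE = -0.4Δₒ = -6156 cm⁻¹.
For low-spin the configuration is t2g^6 e_g^0: orbital energy -2.4 × 15390 = -36936 cm⁻¹, and 2 additional pairs relative to high-spin add 57640 cm⁻¹, giving 20704 cm⁻¹.
Thus E(LS) − E(HS) = 26860 cm⁻¹.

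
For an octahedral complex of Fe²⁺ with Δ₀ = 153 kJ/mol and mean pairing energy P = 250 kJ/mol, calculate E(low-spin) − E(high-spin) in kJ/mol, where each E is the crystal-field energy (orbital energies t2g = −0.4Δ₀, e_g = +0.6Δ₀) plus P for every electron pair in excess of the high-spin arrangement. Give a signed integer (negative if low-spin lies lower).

194

Group 8 minus oxidation state +2 gives a d⁶ configuration for Fe²⁺.
In the high-spin limit (t2g^4 e_g^2) the orbital term is -0.4Δ₀ = -61 kJ/mol, with no excess pairing.
For low-spin the configuration is t2g^6 e_g^0: orbital energy -2.4 × 153 = -367 kJ/mol, and 2 additional pairs relative to high-spin add 500 kJ/mol, giving 133 kJ/mol.
E(LS) − E(HS) = 133 − (-61) = 194 kJ/mol.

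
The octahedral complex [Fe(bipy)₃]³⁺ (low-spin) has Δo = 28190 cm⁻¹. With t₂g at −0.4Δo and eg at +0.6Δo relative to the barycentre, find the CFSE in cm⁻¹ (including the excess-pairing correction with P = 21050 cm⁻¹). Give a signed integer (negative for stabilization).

-14280

bipy is neutral, so the +3 overall charge sits on Fe: oxidation state +3.
Fe is in group 8, so Fe³⁺ is d⁵ (8 − 3 = 5).
The d⁵ electrons fill as t₂g⁵ eg⁰.
The orbital stabilization is -2.0Δo = -2.0 × 28190 = -56380 cm⁻¹.
Relative to high-spin t₂g³ eg² (0 paired), the low-spin configuration has 2 additional pairs, contributing +2 × 21050 = +42100 cm⁻¹.
Overall CFSE = -56380 + 42100 = -14280 cm⁻¹.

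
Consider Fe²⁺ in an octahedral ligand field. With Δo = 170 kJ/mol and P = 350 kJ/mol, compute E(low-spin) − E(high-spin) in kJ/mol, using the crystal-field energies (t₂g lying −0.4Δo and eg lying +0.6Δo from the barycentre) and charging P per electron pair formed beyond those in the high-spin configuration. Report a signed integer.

360

Fe sits in group 8; removing 2 electrons leaves Fe²⁺ with 8 − 2 = 6 d electrons.
High-spin d⁶ fills as t₂g⁴ eg² with CFSE 4(−0.4) + 2(+0.6) = -0.4Δo = -68 kJ/mol.
Low-spin: t₂g⁶ eg⁰, orbital CFSE = -2.4Δo = -408 kJ/mol; plus 2 excess pairs × P = +700 kJ/mol; total 292 kJ/mol.
E(LS) − E(HS) = 292 − (-68) = 360 kJ/mol.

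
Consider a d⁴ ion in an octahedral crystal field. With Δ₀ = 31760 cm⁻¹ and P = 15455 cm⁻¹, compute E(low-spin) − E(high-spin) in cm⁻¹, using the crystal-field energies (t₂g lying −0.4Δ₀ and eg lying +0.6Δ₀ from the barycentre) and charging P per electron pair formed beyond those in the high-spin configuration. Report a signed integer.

In the high-spin limit (t₂g³ eg¹) the orbital term is -0.6Δ₀ = -19056 cm⁻¹, with no excess pairing.
Low-spin t₂g⁴ eg⁰ gives -1.6Δ₀ = -50816 cm⁻¹, but forming 1 extra pair costs 1P = 15455 cm⁻¹, so E(LS) = -50816 + 15455 = -35361 cm⁻¹.
The difference is -35361 − (-19056) = -16305 cm⁻¹, so low-spin lies lower.

-16305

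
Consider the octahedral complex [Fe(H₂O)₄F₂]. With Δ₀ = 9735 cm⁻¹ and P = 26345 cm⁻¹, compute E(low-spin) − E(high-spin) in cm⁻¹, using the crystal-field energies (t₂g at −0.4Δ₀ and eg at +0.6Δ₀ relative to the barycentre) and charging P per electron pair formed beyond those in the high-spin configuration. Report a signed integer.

Ligand charges: 4×(+0) from H₂O and 2×(-1) from F⁻ sum to -2; with overall charge +0, Fe is +2.
Group 8 minus oxidation state +2 gives a d⁶ configuration for Fe²⁺.
High-spin: t₂g⁴ eg², CFSE = -0.4Δ₀ = -3894 cm⁻¹.
Low-spin: t₂g⁶ eg⁰, orbital CFSE = -2.4Δ₀ = -23364 cm⁻¹; plus 2 excess pairs × P = +52690 cm⁻¹; total 29326 cm⁻¹.
Thus E(LS) − E(HS) = 33220 cm⁻¹.

33220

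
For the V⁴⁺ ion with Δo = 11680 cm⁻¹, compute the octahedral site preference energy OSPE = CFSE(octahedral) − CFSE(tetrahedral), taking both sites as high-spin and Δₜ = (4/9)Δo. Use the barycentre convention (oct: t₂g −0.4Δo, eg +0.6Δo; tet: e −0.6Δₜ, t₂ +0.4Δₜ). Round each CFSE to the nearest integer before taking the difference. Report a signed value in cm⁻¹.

-1557

Group 5 minus oxidation state +4 gives a d¹ configuration for V⁴⁺.
In an octahedral site d¹ (HS) is t2g^1 e_g^0, giving CFSE(oct) = -0.4Δo = -4672 cm⁻¹.
In a tetrahedral site the filling is e^1 t2^0: CFSE(tet) = -0.6Δₜ = -0.6 × (4/9)(11680) = -3115 cm⁻¹.
OSPE = CFSE(oct) − CFSE(tet) = -4672 − (-3115) = -1557 cm⁻¹.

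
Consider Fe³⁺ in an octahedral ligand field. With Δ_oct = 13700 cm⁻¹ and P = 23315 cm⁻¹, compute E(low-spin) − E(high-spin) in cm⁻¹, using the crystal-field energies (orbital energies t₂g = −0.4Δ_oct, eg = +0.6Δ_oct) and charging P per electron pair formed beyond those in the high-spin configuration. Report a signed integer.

19230

Group 8 minus oxidation state +3 gives a d⁵ configuration for Fe³⁺.
High-spin d⁵ fills as t₂g³ eg² with CFSE 3(−0.4) + 2(+0.6) = 0.0Δ_oct = 0 cm⁻¹.
For low-spin the configuration is t₂g⁵ eg⁰: orbital energy -2.0 × 13700 = -27400 cm⁻¹, and 2 additional pairs relative to high-spin add 46630 cm⁻¹, giving 19230 cm⁻¹.
The difference is 19230 − (0) = 19230 cm⁻¹, so high-spin lies lower.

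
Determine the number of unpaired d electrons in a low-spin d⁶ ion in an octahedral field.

Configuration: t₂g⁶ eg⁰, giving 0 unpaired electrons.

0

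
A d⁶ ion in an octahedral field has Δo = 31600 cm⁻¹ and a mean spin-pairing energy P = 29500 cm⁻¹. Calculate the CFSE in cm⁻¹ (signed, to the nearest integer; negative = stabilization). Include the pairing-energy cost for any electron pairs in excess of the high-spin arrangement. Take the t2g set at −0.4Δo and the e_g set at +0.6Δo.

Here Δo > P (31600 > 29500), so the low-spin state is favoured.
Configuration: t2g^6 e_g^0.
Orbital CFSE = -2.4Δo = -2.4 × 31600 = -75840 cm⁻¹.
Excess pairs vs high-spin: 3 − 1 = 2; pairing cost = +59000 cm⁻¹.
Net CFSE = -75840 + 59000 = -16840 cm⁻¹.

-16840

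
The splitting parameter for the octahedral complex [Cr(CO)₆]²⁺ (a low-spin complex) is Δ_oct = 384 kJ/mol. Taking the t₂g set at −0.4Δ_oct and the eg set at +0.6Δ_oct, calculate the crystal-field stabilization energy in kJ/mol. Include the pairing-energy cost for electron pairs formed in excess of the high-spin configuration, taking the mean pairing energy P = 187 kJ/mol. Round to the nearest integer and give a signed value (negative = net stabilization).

-427

CO is neutral, so the +2 overall charge sits on Cr: oxidation state +2.
Cr is in group 6, so Cr²⁺ is d⁴ (6 − 2 = 4).
Configuration: t₂g⁴ eg⁰.
CFSE(orbital) = 4×(-0.4Δ_oct) + 0×(0.6Δ_oct) = -1.6Δ_oct; with Δ_oct = 384 kJ/mol that is -614 kJ/mol.
High-spin d⁴ would be t₂g³ eg¹ with 0 pairs; low-spin has 1, so 1 excess pair costs +1P = +187 kJ/mol.
Combining: -614 + 187 = -427 kJ/mol.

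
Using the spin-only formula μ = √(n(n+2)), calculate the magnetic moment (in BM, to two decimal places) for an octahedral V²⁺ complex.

3.87 BM

V is in group 5, so V²⁺ is d³ (5 − 2 = 3).
For octahedral d³ the high- and low-spin configurations coincide.
Configuration: t2g^3 e_g^0 → 3 unpaired electrons.
μ(spin-only) = √[3(3+2)] = √15 ≈ 3.87 BM.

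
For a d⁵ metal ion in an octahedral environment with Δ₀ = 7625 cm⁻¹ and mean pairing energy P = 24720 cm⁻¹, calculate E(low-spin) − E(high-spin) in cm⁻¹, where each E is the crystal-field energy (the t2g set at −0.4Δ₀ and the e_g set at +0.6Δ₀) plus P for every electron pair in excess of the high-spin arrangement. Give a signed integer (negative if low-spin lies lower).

High-spin: t2g^3 e_g^2, CFSE = 0.0Δ₀ = 0 cm⁻¹.
Low-spin: t2g^5 e_g^0, orbital CFSE = -2.0Δ₀ = -15250 cm⁻¹; plus 2 excess pairs × P = +49440 cm⁻¹; total 34190 cm⁻¹.
The difference is 34190 − (0) = 34190 cm⁻¹, so high-spin lies lower.

34190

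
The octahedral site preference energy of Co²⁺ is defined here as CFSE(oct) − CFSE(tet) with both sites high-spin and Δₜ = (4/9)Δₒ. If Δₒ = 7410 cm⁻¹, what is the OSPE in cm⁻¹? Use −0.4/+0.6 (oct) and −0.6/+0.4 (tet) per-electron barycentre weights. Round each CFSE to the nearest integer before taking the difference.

-1976

Co is in group 9, so Co²⁺ is d⁷ (9 − 2 = 7).
Octahedral high-spin t₂g⁵ eg²: CFSE = -0.8 × 7410 = -5928 cm⁻¹.
Tetrahedral: e⁴ t₂³, CFSE = 4(−0.6) + 3(+0.4) = -1.2Δₜ = -1.2 × (4/9) × 7410 = -3952 cm⁻¹.
Subtracting, OSPE = -5928 − (-3952) = -1976 cm⁻¹.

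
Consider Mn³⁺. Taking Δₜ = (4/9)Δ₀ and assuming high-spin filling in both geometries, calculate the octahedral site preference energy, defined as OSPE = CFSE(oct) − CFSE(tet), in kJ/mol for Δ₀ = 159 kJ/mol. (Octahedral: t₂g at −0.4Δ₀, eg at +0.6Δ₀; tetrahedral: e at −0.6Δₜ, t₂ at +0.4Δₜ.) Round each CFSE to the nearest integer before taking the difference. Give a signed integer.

-67

Mn is in group 7, so Mn³⁺ is d⁴ (7 − 3 = 4).
Octahedral (high-spin): t₂g³ eg¹, CFSE = 3(−0.4) + 1(+0.6) = -0.6Δ₀ = -0.6 × 159 = -95 kJ/mol.
Tetrahedral e² t₂² gives -0.4Δₜ = -0.4 × (4/9) × 159 = -28 kJ/mol.
OSPE = CFSE(oct) − CFSE(tet) = -95 − (-28) = -67 kJ/mol.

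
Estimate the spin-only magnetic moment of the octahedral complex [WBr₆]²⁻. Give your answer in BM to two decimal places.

2.83 BM

Each Br⁻ contributes -1; 6 × (-1) = -6. With overall charge -2, W is in the +4 oxidation state.
Group 6 minus oxidation state +4 gives a d² configuration for W⁴⁺.
Configuration: t₂g² eg⁰ → 2 unpaired electrons.
μ(spin-only) = √[2(2+2)] = √8 ≈ 2.83 BM.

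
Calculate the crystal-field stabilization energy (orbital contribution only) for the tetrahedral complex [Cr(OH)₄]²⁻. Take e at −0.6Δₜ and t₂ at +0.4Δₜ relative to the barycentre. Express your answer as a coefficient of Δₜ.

-0.4 Δₜ

Each OH⁻ contributes -1; 4 × (-1) = -4. With overall charge -2, Cr is in the +2 oxidation state.
Cr is in group 6, so Cr²⁺ is d⁴ (6 − 2 = 4).
With tetrahedral geometry the complex is necessarily high-spin.
Configuration: e² t₂².
CFSE = 2(-0.6Δₜ) + 2(0.4Δₜ) = -1.2Δₜ + 0.8Δₜ = -0.4Δₜ.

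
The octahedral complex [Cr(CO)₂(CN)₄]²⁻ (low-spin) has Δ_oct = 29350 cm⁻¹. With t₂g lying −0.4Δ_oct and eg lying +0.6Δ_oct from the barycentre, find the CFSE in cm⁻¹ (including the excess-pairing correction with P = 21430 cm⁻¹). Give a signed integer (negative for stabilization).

Ligand charges: 2×(+0) from CO and 4×(-1) from CN⁻ sum to -4; with overall charge -2, Cr is +2.
Cr²⁺: group 6, so d-count = 6 − 2 = 4.
Configuration: t₂g⁴ eg⁰.
Orbital CFSE = 4(-0.4) + 0(0.6) = -1.6Δ_oct = -1.6 × 29350 = -46960 cm⁻¹.
Relative to high-spin t₂g³ eg¹ (0 paired), the low-spin configuration has 1 additional pair, contributing +1 × 21430 = +21430 cm⁻¹.
Combining: -46960 + 21430 = -25530 cm⁻¹.

-25530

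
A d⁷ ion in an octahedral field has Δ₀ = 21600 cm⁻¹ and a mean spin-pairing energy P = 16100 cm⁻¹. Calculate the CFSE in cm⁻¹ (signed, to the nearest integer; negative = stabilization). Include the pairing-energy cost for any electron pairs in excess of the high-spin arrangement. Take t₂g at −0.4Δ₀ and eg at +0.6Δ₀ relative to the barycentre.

Δ₀ > P, so pairing is preferred: the ground state is low-spin.
Filling d⁷ accordingly: t₂g⁶ eg¹.
Orbital CFSE = -1.8Δ₀ = -1.8 × 21600 = -38880 cm⁻¹.
Excess pairs vs high-spin: 3 − 2 = 1; pairing cost = +16100 cm⁻¹.
Net CFSE = -38880 + 16100 = -22780 cm⁻¹.

-22780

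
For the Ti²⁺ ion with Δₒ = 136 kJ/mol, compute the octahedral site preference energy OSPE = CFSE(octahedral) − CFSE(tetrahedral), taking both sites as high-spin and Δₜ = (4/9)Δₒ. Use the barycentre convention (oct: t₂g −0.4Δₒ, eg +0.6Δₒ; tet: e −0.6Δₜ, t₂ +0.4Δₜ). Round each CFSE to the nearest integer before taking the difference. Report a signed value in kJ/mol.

-36

Group 4 minus oxidation state +2 gives a d² configuration for Ti²⁺.
In an octahedral site d² (HS) is t₂g² eg⁰, giving CFSE(oct) = -0.8Δₒ = -109 kJ/mol.
Tetrahedral: e² t₂⁰, CFSE = 2(−0.6) + 0(+0.4) = -1.2Δₜ = -1.2 × (4/9) × 136 = -73 kJ/mol.
OSPE = CFSE(oct) − CFSE(tet) = -109 − (-73) = -36 kJ/mol.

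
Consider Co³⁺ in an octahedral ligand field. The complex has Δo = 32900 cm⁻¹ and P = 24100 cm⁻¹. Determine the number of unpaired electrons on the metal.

Group 9 minus oxidation state +3 gives a d⁶ configuration for Co³⁺.
With Δo > P the complex is low-spin.
Filling d⁶ accordingly: t2g^6 e_g^0.
Unpaired electrons: 0.

0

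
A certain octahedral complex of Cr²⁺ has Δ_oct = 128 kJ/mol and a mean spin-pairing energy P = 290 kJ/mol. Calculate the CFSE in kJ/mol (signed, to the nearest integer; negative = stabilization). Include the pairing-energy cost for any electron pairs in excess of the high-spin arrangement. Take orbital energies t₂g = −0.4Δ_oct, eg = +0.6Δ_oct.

Cr is in group 6, so Cr²⁺ is d⁴ (6 − 2 = 4).
Since Δ_oct = 128 kJ/mol < P = 290 kJ/mol, the complex adopts the high-spin configuration.
That gives t₂g³ eg¹.
Orbital CFSE = -0.6Δ_oct = -0.6 × 128 = -77 kJ/mol.
High-spin has no excess pairs, so no pairing correction applies.

-77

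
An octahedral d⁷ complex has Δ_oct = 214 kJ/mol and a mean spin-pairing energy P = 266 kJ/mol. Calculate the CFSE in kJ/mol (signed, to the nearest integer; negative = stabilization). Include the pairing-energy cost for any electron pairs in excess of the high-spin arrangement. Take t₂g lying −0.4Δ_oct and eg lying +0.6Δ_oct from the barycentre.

-171

Since Δ_oct = 214 kJ/mol < P = 266 kJ/mol, the complex adopts the high-spin configuration.
Filling d⁷ accordingly: t₂g⁵ eg².
Orbital CFSE = -0.8Δ_oct = -0.8 × 214 = -171 kJ/mol.
High-spin has no excess pairs, so no pairing correction applies.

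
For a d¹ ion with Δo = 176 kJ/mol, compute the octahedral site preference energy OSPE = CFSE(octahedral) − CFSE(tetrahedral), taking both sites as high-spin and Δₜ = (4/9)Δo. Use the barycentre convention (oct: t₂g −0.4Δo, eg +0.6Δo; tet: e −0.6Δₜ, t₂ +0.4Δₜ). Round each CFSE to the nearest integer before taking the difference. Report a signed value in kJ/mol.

-23

In an octahedral site d¹ (HS) is t2g^1 e_g^0, giving CFSE(oct) = -0.4Δo = -70 kJ/mol.
Tetrahedral e^1 t2^0 gives -0.6Δₜ = -0.6 × (4/9) × 176 = -47 kJ/mol.
OSPE = -70 − (-47) = -23 kJ/mol.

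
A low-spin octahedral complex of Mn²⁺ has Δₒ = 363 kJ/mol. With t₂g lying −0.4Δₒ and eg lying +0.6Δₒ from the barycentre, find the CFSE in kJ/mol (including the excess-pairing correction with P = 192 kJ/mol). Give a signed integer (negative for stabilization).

-342

Mn sits in group 7; removing 2 electrons leaves Mn²⁺ with 7 − 2 = 5 d electrons.
Configuration: t₂g⁵ eg⁰.
CFSE(orbital) = 5×(-0.4Δₒ) + 0×(0.6Δₒ) = -2.0Δₒ; with Δₒ = 363 kJ/mol that is -726 kJ/mol.
High-spin d⁵ would be t₂g³ eg² with 0 pairs; low-spin has 2, so 2 excess pairs cost +2P = +384 kJ/mol.
Net CFSE = -726 + 384 = -342 kJ/mol.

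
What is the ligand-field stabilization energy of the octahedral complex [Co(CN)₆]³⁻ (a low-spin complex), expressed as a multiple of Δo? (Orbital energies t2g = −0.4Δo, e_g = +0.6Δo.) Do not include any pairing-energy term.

-2.4 Δo

Each CN⁻ contributes -1; 6 × (-1) = -6. With overall charge -3, Co is in the +3 oxidation state.
Co is in group 9, so Co³⁺ is d⁶ (9 − 3 = 6).
Configuration: t2g^6 e_g^0.
CFSE = 6(-0.4Δo) + 0(0.6Δo) = -2.4Δo + 0.0Δo = -2.4Δo.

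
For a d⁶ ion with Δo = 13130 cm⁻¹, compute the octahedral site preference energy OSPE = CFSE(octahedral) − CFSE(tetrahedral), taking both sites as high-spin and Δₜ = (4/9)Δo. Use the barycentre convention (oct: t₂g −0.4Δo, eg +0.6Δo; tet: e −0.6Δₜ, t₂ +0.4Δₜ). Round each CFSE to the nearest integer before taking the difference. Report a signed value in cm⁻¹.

-1751

Octahedral high-spin t₂g⁴ eg²: CFSE = -0.4 × 13130 = -5252 cm⁻¹.
Tetrahedral e³ t₂³ gives -0.6Δₜ = -0.6 × (4/9) × 13130 = -3501 cm⁻¹.
OSPE = CFSE(oct) − CFSE(tet) = -5252 − (-3501) = -1751 cm⁻¹.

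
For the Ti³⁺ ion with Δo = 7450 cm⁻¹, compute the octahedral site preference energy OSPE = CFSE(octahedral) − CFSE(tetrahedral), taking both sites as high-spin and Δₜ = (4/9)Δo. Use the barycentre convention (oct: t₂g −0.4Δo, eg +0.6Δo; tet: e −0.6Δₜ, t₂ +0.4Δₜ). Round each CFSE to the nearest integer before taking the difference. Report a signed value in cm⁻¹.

Group 4 minus oxidation state +3 gives a d¹ configuration for Ti³⁺.
Octahedral (high-spin): t₂g¹ eg⁰, CFSE = 1(−0.4) + 0(+0.6) = -0.4Δo = -0.4 × 7450 = -2980 cm⁻¹.
Tetrahedral: e¹ t₂⁰, CFSE = 1(−0.6) + 0(+0.4) = -0.6Δₜ = -0.6 × (4/9) × 7450 = -1987 cm⁻¹.
OSPE = -2980 − (-1987) = -993 cm⁻¹.

-993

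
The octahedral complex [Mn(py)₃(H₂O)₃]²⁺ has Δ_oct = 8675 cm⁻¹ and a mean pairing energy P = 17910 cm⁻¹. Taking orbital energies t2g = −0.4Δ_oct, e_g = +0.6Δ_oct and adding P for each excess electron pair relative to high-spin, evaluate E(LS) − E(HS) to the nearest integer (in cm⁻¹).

Ligand charges: 3×(+0) from py and 3×(+0) from H₂O sum to +0; with overall charge +2, Mn is +2.
Group 7 minus oxidation state +2 gives a d⁵ configuration for Mn²⁺.
In the high-spin limit (t2g^3 e_g^2) the orbital term is 0.0Δ_oct = 0 cm⁻¹, with no excess pairing.
Low-spin: t2g^5 e_g^0, orbital CFSE = -2.0Δ_oct = -17350 cm⁻¹; plus 2 excess pairs × P = +35820 cm⁻¹; total 18470 cm⁻¹.
Thus E(LS) − E(HS) = 18470 cm⁻¹.

18470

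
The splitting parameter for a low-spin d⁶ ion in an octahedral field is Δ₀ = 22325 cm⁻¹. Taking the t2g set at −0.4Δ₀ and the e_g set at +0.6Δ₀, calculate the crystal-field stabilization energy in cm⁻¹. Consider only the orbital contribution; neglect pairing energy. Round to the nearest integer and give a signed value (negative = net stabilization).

-53580

The d⁶ electrons fill as t2g^6 e_g^0.
Orbital CFSE = 6(-0.4) + 0(0.6) = -2.4Δ₀ = -2.4 × 22325 = -53580 cm⁻¹.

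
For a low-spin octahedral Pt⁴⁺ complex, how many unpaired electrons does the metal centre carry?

0

Pt⁴⁺: group 10, so d-count = 10 − 4 = 6.
Configuration: t2g^6 e_g^0, giving 0 unpaired electrons.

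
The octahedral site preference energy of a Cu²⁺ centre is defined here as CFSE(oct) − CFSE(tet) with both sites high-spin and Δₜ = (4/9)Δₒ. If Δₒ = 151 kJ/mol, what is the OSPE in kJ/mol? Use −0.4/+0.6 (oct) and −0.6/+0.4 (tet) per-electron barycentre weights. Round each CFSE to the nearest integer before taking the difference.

Cu is in group 11, so Cu²⁺ is d⁹ (11 − 2 = 9).
In an octahedral site d⁹ (HS) is t₂g⁶ eg³, giving CFSE(oct) = -0.6Δₒ = -91 kJ/mol.
Tetrahedral e⁴ t₂⁵ gives -0.4Δₜ = -0.4 × (4/9) × 151 = -27 kJ/mol.
OSPE = -91 − (-27) = -64 kJ/mol.

-64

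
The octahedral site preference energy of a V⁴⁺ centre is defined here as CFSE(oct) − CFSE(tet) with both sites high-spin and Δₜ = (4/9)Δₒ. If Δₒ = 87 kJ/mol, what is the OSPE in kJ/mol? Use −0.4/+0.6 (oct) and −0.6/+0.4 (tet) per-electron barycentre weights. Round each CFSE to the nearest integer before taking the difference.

V⁴⁺: group 5, so d-count = 5 − 4 = 1.
Octahedral (high-spin): t₂g¹ eg⁰, CFSE = 1(−0.4) + 0(+0.6) = -0.4Δₒ = -0.4 × 87 = -35 kJ/mol.
In a tetrahedral site the filling is e¹ t₂⁰: CFSE(tet) = -0.6Δₜ = -0.6 × (4/9)(87) = -23 kJ/mol.
OSPE = -35 − (-23) = -12 kJ/mol.

-12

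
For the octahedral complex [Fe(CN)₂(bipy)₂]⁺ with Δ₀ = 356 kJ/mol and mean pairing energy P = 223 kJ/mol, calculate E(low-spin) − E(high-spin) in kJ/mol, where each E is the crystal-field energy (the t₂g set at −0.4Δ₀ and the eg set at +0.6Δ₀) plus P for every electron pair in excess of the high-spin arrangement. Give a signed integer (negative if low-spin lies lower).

-266

Ligand charges: 2×(-1) from CN⁻ and 2×(+0) from bipy sum to -2; with overall charge +1, Fe is +3.
Group 8 minus oxidation state +3 gives a d⁵ configuration for Fe³⁺.
High-spin: t₂g³ eg², CFSE = 0.0Δ₀ = 0 kJ/mol.
Low-spin t₂g⁵ eg⁰ gives -2.0Δ₀ = -712 kJ/mol, but forming 2 extra pairs costs 2P = 446 kJ/mol, so E(LS) = -712 + 446 = -266 kJ/mol.
Thus E(LS) − E(HS) = -266 kJ/mol.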